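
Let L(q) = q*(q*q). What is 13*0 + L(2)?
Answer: 8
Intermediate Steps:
L(q) = q³ (L(q) = q*q² = q³)
13*0 + L(2) = 13*0 + 2³ = 0 + 8 = 8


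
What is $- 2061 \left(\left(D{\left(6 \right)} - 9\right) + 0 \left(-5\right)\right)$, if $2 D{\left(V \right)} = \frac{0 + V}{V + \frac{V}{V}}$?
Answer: $\frac{123660}{7} \approx 17666.0$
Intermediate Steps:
$D{\left(V \right)} = \frac{V}{2 \left(1 + V\right)}$ ($D{\left(V \right)} = \frac{\left(0 + V\right) \frac{1}{V + \frac{V}{V}}}{2} = \frac{V \frac{1}{V + 1}}{2} = \frac{V \frac{1}{1 + V}}{2} = \frac{V}{2 \left(1 + V\right)}$)
$- 2061 \left(\left(D{\left(6 \right)} - 9\right) + 0 \left(-5\right)\right) = - 2061 \left(\left(\frac{1}{2} \cdot 6 \frac{1}{1 + 6} - 9\right) + 0 \left(-5\right)\right) = - 2061 \left(\left(\frac{1}{2} \cdot 6 \cdot \frac{1}{7} - 9\right) + 0\right) = - 2061 \left(\left(\frac{3}{7} - 9\right) + 0\right) = - 2061 \left(- \frac{60}{7} + 0\right) = \left(-2061\right) \left(- \frac{60}{7}\right) = \frac{123660}{7}$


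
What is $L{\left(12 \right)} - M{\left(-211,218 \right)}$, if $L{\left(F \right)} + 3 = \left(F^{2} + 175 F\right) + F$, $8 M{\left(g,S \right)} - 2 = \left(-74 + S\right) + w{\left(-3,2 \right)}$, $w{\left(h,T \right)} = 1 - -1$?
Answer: $\frac{4469}{2} \approx 2234.5$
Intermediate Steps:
$w{\left(h,T \right)} = 2$ ($w{\left(h,T \right)} = 1 + 1 = 2$)
$M{\left(g,S \right)} = - \frac{35}{4} + \frac{S}{8}$ ($M{\left(g,S \right)} = \frac{1}{4} + \frac{\left(-74 + S\right) + 2}{8} = \frac{1}{4} + \frac{-72 + S}{8} = \frac{1}{4} + \left(-9 + \frac{S}{8}\right) = - \frac{35}{4} + \frac{S}{8}$)
$L{\left(F \right)} = -3 + F^{2} + 176 F$ ($L{\left(F \right)} = -3 + \left(\left(F^{2} + 175 F\right) + F\right) = -3 + \left(F^{2} + 176 F\right) = -3 + F^{2} + 176 F$)
$L{\left(12 \right)} - M{\left(-211,218 \right)} = \left(-3 + 12^{2} + 176 \cdot 12\right) - \left(- \frac{35}{4} + \frac{1}{8} \cdot 218\right) = \left(-3 + 144 + 2112\right) - \left(- \frac{35}{4} + \frac{109}{4}\right) = 2253 - \frac{37}{2} = \frac{4469}{2}$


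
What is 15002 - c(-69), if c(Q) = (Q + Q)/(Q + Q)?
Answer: 15001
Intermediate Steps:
c(Q) = 1 (c(Q) = (2*Q)/((2*Q)) = (2*Q)*(1/(2*Q)) = 1)
15002 - c(-69) = 15002 - 1*1 = 15002 - 1 = 15001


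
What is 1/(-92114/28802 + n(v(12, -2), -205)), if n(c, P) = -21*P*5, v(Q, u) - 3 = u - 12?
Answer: 14401/309935468 ≈ 4.6464e-5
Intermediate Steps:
v(Q, u) = -9 + u (v(Q, u) = 3 + (u - 12) = 3 + (-12 + u) = -9 + u)
n(c, P) = -105*P (n(c, P) = -21*P*5 = -105*P)
1/(-92114/28802 + n(v(12, -2), -205)) = 1/(-92114/28802 - 105*(-205)) = 1/(-92114*1/28802 + 21525) = 1/(-46057/14401 + 21525) = 1/(309935468/14401) = 14401/309935468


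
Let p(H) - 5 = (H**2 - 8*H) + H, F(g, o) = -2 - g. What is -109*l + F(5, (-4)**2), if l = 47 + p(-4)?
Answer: -10471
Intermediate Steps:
p(H) = 5 + H**2 - 7*H (p(H) = 5 + ((H**2 - 8*H) + H) = 5 + (H**2 - 7*H) = 5 + H**2 - 7*H)
l = 96 (l = 47 + (5 + (-4)**2 - 7*(-4)) = 47 + (5 + 16 + 28) = 47 + 49 = 96)
-109*l + F(5, (-4)**2) = -109*96 + (-2 - 1*5) = -10464 + (-2 - 5) = -10464 - 7 = -10471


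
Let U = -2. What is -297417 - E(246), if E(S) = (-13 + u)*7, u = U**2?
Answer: -297354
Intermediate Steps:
u = 4 (u = (-2)**2 = 4)
E(S) = -63 (E(S) = (-13 + 4)*7 = -9*7 = -63)
-297417 - E(246) = -297417 - 1*(-63) = -297417 + 63 = -297354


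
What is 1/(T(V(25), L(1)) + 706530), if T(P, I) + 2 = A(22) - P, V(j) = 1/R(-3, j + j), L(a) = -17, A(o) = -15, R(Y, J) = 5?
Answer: 5/3532564 ≈ 1.4154e-6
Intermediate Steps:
V(j) = ⅕ (V(j) = 1/5 = ⅕)
T(P, I) = -17 - P (T(P, I) = -2 + (-15 - P) = -17 - P)
1/(T(V(25), L(1)) + 706530) = 1/((-17 - 1*⅕) + 706530) = 1/((-17 - ⅕) + 706530) = 1/(-86/5 + 706530) = 1/(3532564/5) = 5/3532564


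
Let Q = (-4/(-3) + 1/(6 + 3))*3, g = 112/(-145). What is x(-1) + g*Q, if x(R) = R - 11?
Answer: -6676/435 ≈ -15.347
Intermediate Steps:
x(R) = -11 + R
g = -112/145 (g = 112*(-1/145) = -112/145 ≈ -0.77241)
Q = 13/3 (Q = (-4*(-⅓) + 1/9)*3 = (4/3 + 1*(⅑))*3 = (4/3 + ⅑)*3 = (13/9)*3 = 13/3 ≈ 4.3333)
x(-1) + g*Q = (-11 - 1) - 112/145*13/3 = -12 - 1456/435 = -6676/435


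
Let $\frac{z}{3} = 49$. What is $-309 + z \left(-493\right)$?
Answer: $-72780$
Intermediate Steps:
$z = 147$ ($z = 3 \cdot 49 = 147$)
$-309 + z \left(-493\right) = -309 + 147 \left(-493\right) = -309 - 72471 = -72780$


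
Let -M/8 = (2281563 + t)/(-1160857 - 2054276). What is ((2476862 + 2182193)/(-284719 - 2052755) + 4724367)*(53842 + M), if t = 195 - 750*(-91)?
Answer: 106214795524722070742675/417516099669 ≈ 2.5440e+11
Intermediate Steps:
t = 68445 (t = 195 + 68250 = 68445)
M = 2088896/357237 (M = -8*(2281563 + 68445)/(-1160857 - 2054276) = -18800064/(-3215133) = -18800064*(-1)/3215133 = -8*(-261112/357237) = 2088896/357237 ≈ 5.8474)
((2476862 + 2182193)/(-284719 - 2052755) + 4724367)*(53842 + M) = ((2476862 + 2182193)/(-284719 - 2052755) + 4724367)*(53842 + 2088896/357237) = (4659055/(-2337474) + 4724367)*(19236443450/357237) = (4659055*(-1/2337474) + 4724367)*(19236443450/357237) = (-4659055/2337474 + 4724367)*(19236443450/357237) = (11043080369903/2337474)*(19236443450/357237) = 106214795524722070742675/417516099669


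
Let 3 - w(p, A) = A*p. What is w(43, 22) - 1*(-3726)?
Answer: 2783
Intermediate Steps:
w(p, A) = 3 - A*p
w(43, 22) - 1*(-3726) = (3 - 1*22*43) - 1*(-3726) = (3 - 946) + 3726 = -943 + 3726 = 2783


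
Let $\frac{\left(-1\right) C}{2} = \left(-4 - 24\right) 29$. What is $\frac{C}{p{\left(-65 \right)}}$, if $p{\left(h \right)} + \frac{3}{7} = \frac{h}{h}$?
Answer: $2842$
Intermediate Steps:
$p{\left(h \right)} = \frac{4}{7}$ ($p{\left(h \right)} = - \frac{3}{7} + \frac{h}{h} = - \frac{3}{7} + 1 = \frac{4}{7}$)
$C = 1624$ ($C = - 2 \left(-4 - 24\right) 29 = - 2 \left(\left(-28\right) 29\right) = \left(-2\right) \left(-812\right) = 1624$)
$\frac{C}{p{\left(-65 \right)}} = \frac{1624}{\frac{4}{7}} = 1624 \cdot \frac{7}{4} = 2842$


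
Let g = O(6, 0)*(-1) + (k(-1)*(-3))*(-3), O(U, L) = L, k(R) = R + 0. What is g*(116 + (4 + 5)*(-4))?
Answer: -720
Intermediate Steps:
k(R) = R
g = -9 (g = 0*(-1) - 1*(-3)*(-3) = 0 + 3*(-3) = 0 - 9 = -9)
g*(116 + (4 + 5)*(-4)) = -9*(116 + (4 + 5)*(-4)) = -9*(116 + 9*(-4)) = -9*(116 - 36) = -9*80 = -720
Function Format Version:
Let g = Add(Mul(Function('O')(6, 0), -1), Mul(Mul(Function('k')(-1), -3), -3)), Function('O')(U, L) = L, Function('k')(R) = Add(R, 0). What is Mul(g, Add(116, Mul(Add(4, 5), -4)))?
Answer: -720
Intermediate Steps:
Function('k')(R) = R
g = -9 (g = Add(Mul(0, -1), Mul(Mul(-1, -3), -3)) = Add(0, Mul(3, -3)) = Add(0, -9) = -9)
Mul(g, Add(116, Mul(Add(4, 5), -4))) = Mul(-9, Add(116, Mul(Add(4, 5), -4))) = Mul(-9, Add(116, Mul(9, -4))) = Mul(-9, Add(116, -36)) = Mul(-9, 80) = -720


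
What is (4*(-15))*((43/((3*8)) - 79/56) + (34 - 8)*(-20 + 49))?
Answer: -316840/7 ≈ -45263.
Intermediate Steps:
(4*(-15))*((43/((3*8)) - 79/56) + (34 - 8)*(-20 + 49)) = -60*((43/24 - 79*1/56) + 26*29) = -60*((43*(1/24) - 79/56) + 754) = -60*((43/24 - 79/56) + 754) = -60*(8/21 + 754) = -60*15842/21 = -316840/7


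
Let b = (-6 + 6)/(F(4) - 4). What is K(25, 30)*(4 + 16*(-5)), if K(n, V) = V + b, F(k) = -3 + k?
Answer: -2280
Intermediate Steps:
b = 0 (b = (-6 + 6)/((-3 + 4) - 4) = 0/(1 - 4) = 0/(-3) = 0*(-⅓) = 0)
K(n, V) = V (K(n, V) = V + 0 = V)
K(25, 30)*(4 + 16*(-5)) = 30*(4 + 16*(-5)) = 30*(4 - 80) = 30*(-76) = -2280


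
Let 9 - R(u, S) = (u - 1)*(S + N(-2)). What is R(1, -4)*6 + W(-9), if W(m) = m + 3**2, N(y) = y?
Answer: 54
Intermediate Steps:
R(u, S) = 9 - (-1 + u)*(-2 + S) (R(u, S) = 9 - (u - 1)*(S - 2) = 9 - (-1 + u)*(-2 + S))
W(m) = 9 + m (W(m) = m + 9 = 9 + m)
R(1, -4)*6 + W(-9) = (7 - 4 + 2*1 - 1*(-4)*1)*6 + (9 - 9) = (7 - 4 + 2 + 4)*6 + 0 = 9*6 + 0 = 54 + 0 = 54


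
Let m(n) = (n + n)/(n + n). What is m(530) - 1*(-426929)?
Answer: 426930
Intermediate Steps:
m(n) = 1 (m(n) = (2*n)/((2*n)) = (2*n)*(1/(2*n)) = 1)
m(530) - 1*(-426929) = 1 - 1*(-426929) = 1 + 426929 = 426930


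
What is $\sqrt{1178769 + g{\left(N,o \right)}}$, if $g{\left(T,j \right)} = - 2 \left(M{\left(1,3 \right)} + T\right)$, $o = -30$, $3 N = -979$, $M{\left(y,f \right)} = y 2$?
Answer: $\frac{\sqrt{10614759}}{3} \approx 1086.0$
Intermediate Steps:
$M{\left(y,f \right)} = 2 y$
$N = - \frac{979}{3}$ ($N = \frac{1}{3} \left(-979\right) = - \frac{979}{3} \approx -326.33$)
$g{\left(T,j \right)} = -4 - 2 T$ ($g{\left(T,j \right)} = - 2 \left(2 \cdot 1 + T\right) = - 2 \left(2 + T\right) = -4 - 2 T$)
$\sqrt{1178769 + g{\left(N,o \right)}} = \sqrt{1178769 - - \frac{1946}{3}} = \sqrt{1178769 + \left(-4 + \frac{1958}{3}\right)} = \sqrt{1178769 + \frac{1946}{3}} = \sqrt{\frac{3538253}{3}} = \frac{\sqrt{10614759}}{3}$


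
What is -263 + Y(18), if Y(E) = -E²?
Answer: -587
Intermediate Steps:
-263 + Y(18) = -263 - 1*18² = -263 - 1*324 = -263 - 324 = -587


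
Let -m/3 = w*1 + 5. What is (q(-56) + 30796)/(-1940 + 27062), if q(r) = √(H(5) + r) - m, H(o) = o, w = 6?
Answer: 30829/25122 + I*√51/25122 ≈ 1.2272 + 0.00028427*I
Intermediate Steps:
m = -33 (m = -3*(6*1 + 5) = -3*(6 + 5) = -3*11 = -33)
q(r) = 33 + √(5 + r) (q(r) = √(5 + r) - 1*(-33) = √(5 + r) + 33 = 33 + √(5 + r))
(q(-56) + 30796)/(-1940 + 27062) = ((33 + √(5 - 56)) + 30796)/(-1940 + 27062) = ((33 + √(-51)) + 30796)/25122 = ((33 + I*√51) + 30796)*(1/25122) = (30829 + I*√51)*(1/25122) = 30829/25122 + I*√51/25122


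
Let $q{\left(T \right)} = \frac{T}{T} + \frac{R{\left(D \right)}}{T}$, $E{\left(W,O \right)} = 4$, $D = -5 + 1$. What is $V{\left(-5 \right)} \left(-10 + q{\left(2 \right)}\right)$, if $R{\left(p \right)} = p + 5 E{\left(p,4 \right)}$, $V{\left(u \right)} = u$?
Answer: $5$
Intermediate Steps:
$D = -4$
$R{\left(p \right)} = 20 + p$ ($R{\left(p \right)} = p + 5 \cdot 4 = p + 20 = 20 + p$)
$q{\left(T \right)} = 1 + \frac{16}{T}$ ($q{\left(T \right)} = \frac{T}{T} + \frac{20 - 4}{T} = 1 + \frac{16}{T}$)
$V{\left(-5 \right)} \left(-10 + q{\left(2 \right)}\right) = - 5 \left(-10 + \frac{16 + 2}{2}\right) = - 5 \left(-10 + \frac{1}{2} \cdot 18\right) = - 5 \left(-10 + 9\right) = \left(-5\right) \left(-1\right) = 5$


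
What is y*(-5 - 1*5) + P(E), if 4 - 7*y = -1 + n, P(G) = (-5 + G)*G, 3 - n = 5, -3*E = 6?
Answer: 4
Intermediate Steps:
E = -2 (E = -1/3*6 = -2)
n = -2 (n = 3 - 1*5 = 3 - 5 = -2)
P(G) = G*(-5 + G)
y = 1 (y = 4/7 - (-1 - 2)/7 = 4/7 - 1/7*(-3) = 4/7 + 3/7 = 1)
y*(-5 - 1*5) + P(E) = 1*(-5 - 1*5) - 2*(-5 - 2) = 1*(-5 - 5) - 2*(-7) = 1*(-10) + 14 = -10 + 14 = 4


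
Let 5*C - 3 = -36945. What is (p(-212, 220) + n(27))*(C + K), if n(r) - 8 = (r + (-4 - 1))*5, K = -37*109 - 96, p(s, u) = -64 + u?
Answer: -15778838/5 ≈ -3.1558e+6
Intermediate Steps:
C = -36942/5 (C = ⅗ + (⅕)*(-36945) = ⅗ - 7389 = -36942/5 ≈ -7388.4)
K = -4129 (K = -4033 - 96 = -4129)
n(r) = -17 + 5*r (n(r) = 8 + (r + (-4 - 1))*5 = 8 + (r - 5)*5 = 8 + (-5 + r)*5 = 8 + (-25 + 5*r) = -17 + 5*r)
(p(-212, 220) + n(27))*(C + K) = ((-64 + 220) + (-17 + 5*27))*(-36942/5 - 4129) = (156 + (-17 + 135))*(-57587/5) = (156 + 118)*(-57587/5) = 274*(-57587/5) = -15778838/5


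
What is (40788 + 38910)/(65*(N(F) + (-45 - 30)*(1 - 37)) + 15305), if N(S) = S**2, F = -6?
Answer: 79698/193145 ≈ 0.41263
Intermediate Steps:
(40788 + 38910)/(65*(N(F) + (-45 - 30)*(1 - 37)) + 15305) = (40788 + 38910)/(65*((-6)**2 + (-45 - 30)*(1 - 37)) + 15305) = 79698/(65*(36 - 75*(-36)) + 15305) = 79698/(65*(36 + 2700) + 15305) = 79698/(65*2736 + 15305) = 79698/(177840 + 15305) = 79698/193145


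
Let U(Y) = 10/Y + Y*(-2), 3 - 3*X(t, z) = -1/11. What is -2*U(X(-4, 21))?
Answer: -8578/561 ≈ -15.291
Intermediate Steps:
X(t, z) = 34/33 (X(t, z) = 1 - (-1)/(3*11) = 1 - 1/3*(-1/11) = 1 + 1/33 = 34/33)
U(Y) = -2*Y + 10/Y (U(Y) = 10/Y - 2*Y = -2*Y + 10/Y)
-2*U(X(-4, 21)) = -2*(-2*34/33 + 10/(34/33)) = -2*(-68/33 + 10*(33/34)) = -2*(-68/33 + 165/17) = -2*4289/561 = -8578/561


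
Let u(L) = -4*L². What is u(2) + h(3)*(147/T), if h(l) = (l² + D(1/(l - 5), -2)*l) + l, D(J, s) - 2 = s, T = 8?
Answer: 409/2 ≈ 204.50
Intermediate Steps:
D(J, s) = 2 + s
h(l) = l + l² (h(l) = (l² + (2 - 2)*l) + l = (l² + 0*l) + l = (l² + 0) + l = l² + l = l + l²)
u(2) + h(3)*(147/T) = -4*2² + (3*(1 + 3))*(147/8) = -4*4 + (3*4)*(147*(⅛)) = -16 + 12*(147/8) = -16 + 441/2 = 409/2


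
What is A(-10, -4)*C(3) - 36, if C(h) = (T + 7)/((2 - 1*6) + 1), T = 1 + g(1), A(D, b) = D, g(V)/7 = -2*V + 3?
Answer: 14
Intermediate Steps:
g(V) = 21 - 14*V (g(V) = 7*(-2*V + 3) = 7*(3 - 2*V) = 21 - 14*V)
T = 8 (T = 1 + (21 - 14*1) = 1 + (21 - 14) = 1 + 7 = 8)
C(h) = -5 (C(h) = (8 + 7)/((2 - 1*6) + 1) = 15/((2 - 6) + 1) = 15/(-4 + 1) = 15/(-3) = 15*(-1/3) = -5)
A(-10, -4)*C(3) - 36 = -10*(-5) - 36 = 50 - 36 = 14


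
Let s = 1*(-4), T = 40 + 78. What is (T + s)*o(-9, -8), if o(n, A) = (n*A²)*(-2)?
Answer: 131328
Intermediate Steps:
o(n, A) = -2*n*A²
T = 118
s = -4
(T + s)*o(-9, -8) = (118 - 4)*(-2*(-9)*(-8)²) = 114*(-2*(-9)*64) = 114*1152 = 131328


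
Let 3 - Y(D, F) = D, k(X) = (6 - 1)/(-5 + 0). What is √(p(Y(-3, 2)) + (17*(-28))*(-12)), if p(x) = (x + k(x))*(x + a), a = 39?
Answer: √5937 ≈ 77.052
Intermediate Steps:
k(X) = -1 (k(X) = 5/(-5) = 5*(-⅕) = -1)
Y(D, F) = 3 - D
p(x) = (-1 + x)*(39 + x) (p(x) = (x - 1)*(x + 39) = (-1 + x)*(39 + x))
√(p(Y(-3, 2)) + (17*(-28))*(-12)) = √((-39 + (3 - 1*(-3))² + 38*(3 - 1*(-3))) + (17*(-28))*(-12)) = √((-39 + (3 + 3)² + 38*(3 + 3)) - 476*(-12)) = √((-39 + 6² + 38*6) + 5712) = √((-39 + 36 + 228) + 5712) = √(225 + 5712) = √5937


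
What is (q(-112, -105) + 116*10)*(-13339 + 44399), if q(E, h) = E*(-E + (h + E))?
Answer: 401295200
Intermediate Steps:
q(E, h) = E*h (q(E, h) = E*(-E + (E + h)) = E*h)
(q(-112, -105) + 116*10)*(-13339 + 44399) = (-112*(-105) + 116*10)*(-13339 + 44399) = (11760 + 1160)*31060 = 12920*31060 = 401295200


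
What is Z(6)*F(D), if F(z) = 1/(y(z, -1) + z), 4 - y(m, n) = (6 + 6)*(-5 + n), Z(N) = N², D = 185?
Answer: 4/29 ≈ 0.13793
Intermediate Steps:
y(m, n) = 64 - 12*n (y(m, n) = 4 - (6 + 6)*(-5 + n) = 4 - 12*(-5 + n) = 4 - (-60 + 12*n) = 4 + (60 - 12*n) = 64 - 12*n)
F(z) = 1/(76 + z) (F(z) = 1/((64 - 12*(-1)) + z) = 1/((64 + 12) + z) = 1/(76 + z))
Z(6)*F(D) = 6²/(76 + 185) = 36/261 = 36*(1/261) = 4/29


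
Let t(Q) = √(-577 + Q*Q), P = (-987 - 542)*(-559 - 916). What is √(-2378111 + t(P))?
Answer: √(-2378111 + 6*√141285147918) ≈ 350.48*I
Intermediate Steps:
P = 2255275 (P = -1529*(-1475) = 2255275)
t(Q) = √(-577 + Q²)
√(-2378111 + t(P)) = √(-2378111 + √(-577 + 2255275²)) = √(-2378111 + √(-577 + 5086265325625)) = √(-2378111 + √5086265325048) = √(-2378111 + 6*√141285147918)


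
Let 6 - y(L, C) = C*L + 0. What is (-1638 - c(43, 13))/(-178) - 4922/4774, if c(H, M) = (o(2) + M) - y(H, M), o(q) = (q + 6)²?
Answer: 2487829/212443 ≈ 11.711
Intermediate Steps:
o(q) = (6 + q)²
y(L, C) = 6 - C*L (y(L, C) = 6 - (C*L + 0) = 6 - C*L)
c(H, M) = 58 + M + H*M (c(H, M) = ((6 + 2)² + M) - (6 - M*H) = (8² + M) - (6 - H*M) = (64 + M) + (-6 + H*M) = 58 + M + H*M)
(-1638 - c(43, 13))/(-178) - 4922/4774 = (-1638 - (58 + 13 + 43*13))/(-178) - 4922/4774 = (-1638 - (58 + 13 + 559))*(-1/178) - 4922*1/4774 = (-1638 - 1*630)*(-1/178) - 2461/2387 = (-1638 - 630)*(-1/178) - 2461/2387 = -2268*(-1/178) - 2461/2387 = 1134/89 - 2461/2387 = 2487829/212443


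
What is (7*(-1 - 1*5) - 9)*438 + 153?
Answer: -22185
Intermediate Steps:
(7*(-1 - 1*5) - 9)*438 + 153 = (7*(-1 - 5) - 9)*438 + 153 = (7*(-6) - 9)*438 + 153 = (-42 - 9)*438 + 153 = -51*438 + 153 = -22338 + 153 = -22185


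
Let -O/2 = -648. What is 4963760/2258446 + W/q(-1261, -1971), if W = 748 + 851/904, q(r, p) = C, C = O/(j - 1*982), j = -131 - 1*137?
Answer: -52930996032685/73498866624 ≈ -720.16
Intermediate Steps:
O = 1296 (O = -2*(-648) = 1296)
j = -268 (j = -131 - 137 = -268)
C = -648/625 (C = 1296/(-268 - 1*982) = 1296/(-268 - 982) = 1296/(-1250) = 1296*(-1/1250) = -648/625 ≈ -1.0368)
q(r, p) = -648/625
W = 677043/904 (W = 748 + 851*(1/904) = 748 + 851/904 = 677043/904 ≈ 748.94)
4963760/2258446 + W/q(-1261, -1971) = 4963760/2258446 + 677043/(904*(-648/625)) = 4963760*(1/2258446) + (677043/904)*(-625/648) = 2481880/1129223 - 47016875/65088 = -52930996032685/73498866624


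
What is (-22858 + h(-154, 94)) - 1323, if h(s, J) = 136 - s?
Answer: -23891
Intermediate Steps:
(-22858 + h(-154, 94)) - 1323 = (-22858 + (136 - 1*(-154))) - 1323 = (-22858 + (136 + 154)) - 1323 = (-22858 + 290) - 1323 = -22568 - 1323 = -23891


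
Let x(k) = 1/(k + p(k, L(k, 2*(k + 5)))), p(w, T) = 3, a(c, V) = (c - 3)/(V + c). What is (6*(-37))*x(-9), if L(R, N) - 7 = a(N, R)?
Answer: 37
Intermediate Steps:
a(c, V) = (-3 + c)/(V + c)
L(R, N) = 7 + (-3 + N)/(N + R) (L(R, N) = 7 + (-3 + N)/(R + N) = 7 + (-3 + N)/(N + R))
x(k) = 1/(3 + k) (x(k) = 1/(k + 3) = 1/(3 + k))
(6*(-37))*x(-9) = (6*(-37))/(3 - 9) = -222/(-6) = -222*(-1/6) = 37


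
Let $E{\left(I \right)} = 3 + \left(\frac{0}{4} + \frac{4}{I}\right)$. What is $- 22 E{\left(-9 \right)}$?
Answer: $- \frac{506}{9} \approx -56.222$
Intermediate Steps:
$E{\left(I \right)} = 3 + \frac{4}{I}$ ($E{\left(I \right)} = 3 + \left(0 \cdot \frac{1}{4} + \frac{4}{I}\right) = 3 + \left(0 + \frac{4}{I}\right) = 3 + \frac{4}{I}$)
$- 22 E{\left(-9 \right)} = - 22 \left(3 + \frac{4}{-9}\right) = - 22 \left(3 + 4 \left(- \frac{1}{9}\right)\right) = - 22 \left(3 - \frac{4}{9}\right) = \left(-22\right) \frac{23}{9} = - \frac{506}{9}$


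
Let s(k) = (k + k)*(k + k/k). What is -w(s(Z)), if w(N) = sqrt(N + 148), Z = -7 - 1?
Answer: -2*sqrt(65) ≈ -16.125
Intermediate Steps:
Z = -8
s(k) = 2*k*(1 + k) (s(k) = (2*k)*(k + 1) = (2*k)*(1 + k) = 2*k*(1 + k))
w(N) = sqrt(148 + N)
-w(s(Z)) = -sqrt(148 + 2*(-8)*(1 - 8)) = -sqrt(148 + 2*(-8)*(-7)) = -sqrt(148 + 112) = -sqrt(260) = -2*sqrt(65)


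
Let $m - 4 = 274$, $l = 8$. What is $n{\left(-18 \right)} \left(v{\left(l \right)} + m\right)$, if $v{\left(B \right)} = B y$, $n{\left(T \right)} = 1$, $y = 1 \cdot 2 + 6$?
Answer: $342$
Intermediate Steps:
$y = 8$ ($y = 2 + 6 = 8$)
$m = 278$ ($m = 4 + 274 = 278$)
$v{\left(B \right)} = 8 B$ ($v{\left(B \right)} = B 8 = 8 B$)
$n{\left(-18 \right)} \left(v{\left(l \right)} + m\right) = 1 \left(8 \cdot 8 + 278\right) = 1 \left(64 + 278\right) = 1 \cdot 342 = 342$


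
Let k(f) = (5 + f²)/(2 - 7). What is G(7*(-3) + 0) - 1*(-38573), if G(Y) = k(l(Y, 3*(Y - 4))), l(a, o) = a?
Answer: 192419/5 ≈ 38484.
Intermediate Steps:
k(f) = -1 - f²/5 (k(f) = (5 + f²)/(-5) = (5 + f²)*(-⅕) = -1 - f²/5)
G(Y) = -1 - Y²/5
G(7*(-3) + 0) - 1*(-38573) = (-1 - (7*(-3) + 0)²/5) - 1*(-38573) = (-1 - (-21 + 0)²/5) + 38573 = (-1 - ⅕*(-21)²) + 38573 = (-1 - ⅕*441) + 38573 = (-1 - 441/5) + 38573 = -446/5 + 38573 = 192419/5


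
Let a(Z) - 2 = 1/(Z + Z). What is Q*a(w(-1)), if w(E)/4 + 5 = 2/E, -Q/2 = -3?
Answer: 333/28 ≈ 11.893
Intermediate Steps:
Q = 6 (Q = -2*(-3) = 6)
w(E) = -20 + 8/E (w(E) = -20 + 4*(2/E) = -20 + 8/E)
a(Z) = 2 + 1/(2*Z) (a(Z) = 2 + 1/(Z + Z) = 2 + 1/(2*Z))
Q*a(w(-1)) = 6*(2 + 1/(2*(-20 + 8/(-1)))) = 6*(2 + 1/(2*(-20 + 8*(-1)))) = 6*(2 + 1/(2*(-20 - 8))) = 6*(2 + (½)/(-28)) = 6*(2 + (½)*(-1/28)) = 6*(2 - 1/56) = 6*(111/56) = 333/28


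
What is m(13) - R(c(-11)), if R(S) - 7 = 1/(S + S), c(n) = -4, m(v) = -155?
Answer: -1295/8 ≈ -161.88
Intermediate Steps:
R(S) = 7 + 1/(2*S) (R(S) = 7 + 1/(S + S) = 7 + 1/(2*S))
m(13) - R(c(-11)) = -155 - (7 + (½)/(-4)) = -155 - (7 + (½)*(-¼)) = -155 - (7 - ⅛) = -155 - 1*55/8 = -155 - 55/8 = -1295/8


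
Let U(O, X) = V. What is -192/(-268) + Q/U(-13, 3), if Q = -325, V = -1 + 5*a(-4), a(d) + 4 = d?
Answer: 23743/2747 ≈ 8.6432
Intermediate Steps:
a(d) = -4 + d
V = -41 (V = -1 + 5*(-4 - 4) = -1 + 5*(-8) = -1 - 40 = -41)
U(O, X) = -41
-192/(-268) + Q/U(-13, 3) = -192/(-268) - 325/(-41) = -192*(-1/268) - 325*(-1/41) = 48/67 + 325/41 = 23743/2747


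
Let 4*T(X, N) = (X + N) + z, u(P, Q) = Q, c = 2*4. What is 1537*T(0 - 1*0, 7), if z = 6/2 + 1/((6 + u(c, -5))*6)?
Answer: 93757/24 ≈ 3906.5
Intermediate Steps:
c = 8
z = 19/6 (z = 6/2 + 1/((6 - 5)*6) = 6*(1/2) + (1/6)/1 = 3 + 1*(1/6) = 3 + 1/6 = 19/6 ≈ 3.1667)
T(X, N) = 19/24 + N/4 + X/4 (T(X, N) = ((X + N) + 19/6)/4 = ((N + X) + 19/6)/4 = (19/6 + N + X)/4 = 19/24 + N/4 + X/4)
1537*T(0 - 1*0, 7) = 1537*(19/24 + (1/4)*7 + (0 - 1*0)/4) = 1537*(19/24 + 7/4 + (0 + 0)/4) = 1537*(19/24 + 7/4 + (1/4)*0) = 1537*(19/24 + 7/4 + 0) = 1537*(61/24) = 93757/24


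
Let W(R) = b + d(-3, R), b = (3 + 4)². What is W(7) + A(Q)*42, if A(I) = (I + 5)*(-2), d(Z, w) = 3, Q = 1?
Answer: -452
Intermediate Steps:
A(I) = -10 - 2*I (A(I) = (5 + I)*(-2) = -10 - 2*I)
b = 49 (b = 7² = 49)
W(R) = 52 (W(R) = 49 + 3 = 52)
W(7) + A(Q)*42 = 52 + (-10 - 2*1)*42 = 52 + (-10 - 2)*42 = 52 - 12*42 = 52 - 504 = -452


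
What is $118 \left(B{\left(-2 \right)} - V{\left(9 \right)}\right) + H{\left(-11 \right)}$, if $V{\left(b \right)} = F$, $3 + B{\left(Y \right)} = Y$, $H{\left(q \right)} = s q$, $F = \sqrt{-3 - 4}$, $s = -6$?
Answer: $-524 - 118 i \sqrt{7} \approx -524.0 - 312.2 i$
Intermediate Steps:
$F = i \sqrt{7}$ ($F = \sqrt{-7} = i \sqrt{7} \approx 2.6458 i$)
$H{\left(q \right)} = - 6 q$
$B{\left(Y \right)} = -3 + Y$
$V{\left(b \right)} = i \sqrt{7}$
$118 \left(B{\left(-2 \right)} - V{\left(9 \right)}\right) + H{\left(-11 \right)} = 118 \left(\left(-3 - 2\right) - i \sqrt{7}\right) - -66 = 118 \left(-5 - i \sqrt{7}\right) + 66 = \left(-590 - 118 i \sqrt{7}\right) + 66 = -524 - 118 i \sqrt{7}$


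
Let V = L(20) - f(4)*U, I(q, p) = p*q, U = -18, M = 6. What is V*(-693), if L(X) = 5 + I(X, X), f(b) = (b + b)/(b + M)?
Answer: -1453221/5 ≈ -2.9064e+5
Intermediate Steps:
f(b) = 2*b/(6 + b) (f(b) = (b + b)/(b + 6) = (2*b)/(6 + b) = 2*b/(6 + b))
L(X) = 5 + X² (L(X) = 5 + X*X = 5 + X²)
V = 2097/5 (V = (5 + 20²) - 2*4/(6 + 4)*(-18) = (5 + 400) - 2*4/10*(-18) = 405 - 2*4*(⅒)*(-18) = 405 - 4*(-18)/5 = 405 - 1*(-72/5) = 405 + 72/5 = 2097/5 ≈ 419.40)
V*(-693) = (2097/5)*(-693) = -1453221/5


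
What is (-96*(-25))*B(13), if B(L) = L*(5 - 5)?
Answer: 0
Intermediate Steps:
B(L) = 0 (B(L) = L*0 = 0)
(-96*(-25))*B(13) = -96*(-25)*0 = 2400*0 = 0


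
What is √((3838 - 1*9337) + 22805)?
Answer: √17306 ≈ 131.55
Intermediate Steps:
√((3838 - 1*9337) + 22805) = √((3838 - 9337) + 22805) = √(-5499 + 22805) = √17306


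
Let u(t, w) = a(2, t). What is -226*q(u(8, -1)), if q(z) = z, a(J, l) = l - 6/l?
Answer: -3277/2 ≈ -1638.5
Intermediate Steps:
a(J, l) = l - 6/l
u(t, w) = t - 6/t
-226*q(u(8, -1)) = -226*(8 - 6/8) = -226*(8 - 6*⅛) = -226*(8 - ¾) = -226*29/4 = -1*3277/2 = -3277/2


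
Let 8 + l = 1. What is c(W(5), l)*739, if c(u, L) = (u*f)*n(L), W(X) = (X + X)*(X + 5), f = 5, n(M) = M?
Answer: -2586500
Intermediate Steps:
l = -7 (l = -8 + 1 = -7)
W(X) = 2*X*(5 + X) (W(X) = (2*X)*(5 + X) = 2*X*(5 + X))
c(u, L) = 5*L*u (c(u, L) = (u*5)*L = (5*u)*L = 5*L*u)
c(W(5), l)*739 = (5*(-7)*(2*5*(5 + 5)))*739 = (5*(-7)*(2*5*10))*739 = (5*(-7)*100)*739 = -3500*739 = -2586500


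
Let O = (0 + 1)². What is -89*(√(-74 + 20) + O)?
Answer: -89 - 267*I*√6 ≈ -89.0 - 654.01*I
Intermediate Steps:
O = 1 (O = 1² = 1)
-89*(√(-74 + 20) + O) = -89*(√(-74 + 20) + 1) = -89*(√(-54) + 1) = -89*(3*I*√6 + 1) = -89*(1 + 3*I*√6) = -89 - 267*I*√6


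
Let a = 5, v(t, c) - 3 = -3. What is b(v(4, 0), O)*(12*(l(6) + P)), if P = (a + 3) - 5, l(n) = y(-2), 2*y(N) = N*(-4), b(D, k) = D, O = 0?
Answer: 0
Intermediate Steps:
v(t, c) = 0 (v(t, c) = 3 - 3 = 0)
y(N) = -2*N (y(N) = (N*(-4))/2 = (-4*N)/2 = -2*N)
l(n) = 4 (l(n) = -2*(-2) = 4)
P = 3 (P = (5 + 3) - 5 = 8 - 5 = 3)
b(v(4, 0), O)*(12*(l(6) + P)) = 0*(12*(4 + 3)) = 0*(12*7) = 0*84 = 0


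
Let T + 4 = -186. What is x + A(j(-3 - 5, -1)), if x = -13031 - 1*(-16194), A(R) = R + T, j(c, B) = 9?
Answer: 2982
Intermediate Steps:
T = -190 (T = -4 - 186 = -190)
A(R) = -190 + R (A(R) = R - 190 = -190 + R)
x = 3163 (x = -13031 + 16194 = 3163)
x + A(j(-3 - 5, -1)) = 3163 + (-190 + 9) = 3163 - 181 = 2982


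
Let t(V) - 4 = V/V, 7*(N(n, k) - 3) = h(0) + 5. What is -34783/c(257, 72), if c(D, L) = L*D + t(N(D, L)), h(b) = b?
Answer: -34783/18509 ≈ -1.8792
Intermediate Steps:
N(n, k) = 26/7 (N(n, k) = 3 + (0 + 5)/7 = 3 + (⅐)*5 = 3 + 5/7 = 26/7)
t(V) = 5 (t(V) = 4 + V/V = 4 + 1 = 5)
c(D, L) = 5 + D*L (c(D, L) = L*D + 5 = D*L + 5 = 5 + D*L)
-34783/c(257, 72) = -34783/(5 + 257*72) = -34783/(5 + 18504) = -34783/18509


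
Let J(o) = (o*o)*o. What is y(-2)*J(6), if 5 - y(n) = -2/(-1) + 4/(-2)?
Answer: 1080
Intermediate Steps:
J(o) = o**3 (J(o) = o**2*o = o**3)
y(n) = 5 (y(n) = 5 - (-2/(-1) + 4/(-2)) = 5 - (-2*(-1) + 4*(-1/2)) = 5 - (2 - 2) = 5 - 1*0 = 5 + 0 = 5)
y(-2)*J(6) = 5*6**3 = 5*216 = 1080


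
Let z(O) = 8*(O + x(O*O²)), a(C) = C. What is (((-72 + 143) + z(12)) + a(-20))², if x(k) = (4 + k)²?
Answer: 575939473590121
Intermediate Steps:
z(O) = 8*O + 8*(4 + O³)² (z(O) = 8*(O + (4 + O*O²)²) = 8*(O + (4 + O³)²) = 8*O + 8*(4 + O³)²)
(((-72 + 143) + z(12)) + a(-20))² = (((-72 + 143) + (8*12 + 8*(4 + 12³)²)) - 20)² = ((71 + (96 + 8*(4 + 1728)²)) - 20)² = ((71 + (96 + 8*1732²)) - 20)² = ((71 + (96 + 8*2999824)) - 20)² = ((71 + (96 + 23998592)) - 20)² = ((71 + 23998688) - 20)² = (23998759 - 20)² = 23998739² = 575939473590121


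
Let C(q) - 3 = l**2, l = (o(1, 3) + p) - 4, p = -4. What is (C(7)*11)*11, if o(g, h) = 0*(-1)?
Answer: 8107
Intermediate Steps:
o(g, h) = 0
l = -8 (l = (0 - 4) - 4 = -4 - 4 = -8)
C(q) = 67 (C(q) = 3 + (-8)**2 = 3 + 64 = 67)
(C(7)*11)*11 = (67*11)*11 = 737*11 = 8107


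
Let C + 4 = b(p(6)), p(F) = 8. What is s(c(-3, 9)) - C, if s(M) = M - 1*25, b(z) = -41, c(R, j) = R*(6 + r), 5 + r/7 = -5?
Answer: 212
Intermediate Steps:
r = -70 (r = -35 + 7*(-5) = -35 - 35 = -70)
c(R, j) = -64*R (c(R, j) = R*(6 - 70) = R*(-64) = -64*R)
s(M) = -25 + M (s(M) = M - 25 = -25 + M)
C = -45 (C = -4 - 41 = -45)
s(c(-3, 9)) - C = (-25 - 64*(-3)) - 1*(-45) = (-25 + 192) + 45 = 167 + 45 = 212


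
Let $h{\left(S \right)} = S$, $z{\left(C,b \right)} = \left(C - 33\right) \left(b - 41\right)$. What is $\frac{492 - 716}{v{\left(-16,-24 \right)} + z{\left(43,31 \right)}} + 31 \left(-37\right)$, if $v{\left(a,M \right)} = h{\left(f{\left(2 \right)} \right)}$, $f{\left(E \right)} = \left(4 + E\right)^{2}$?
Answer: $- \frac{2287}{2} \approx -1143.5$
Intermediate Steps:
$z{\left(C,b \right)} = \left(-41 + b\right) \left(-33 + C\right)$ ($z{\left(C,b \right)} = \left(-33 + C\right) \left(-41 + b\right) = \left(-41 + b\right) \left(-33 + C\right)$)
$v{\left(a,M \right)} = 36$ ($v{\left(a,M \right)} = \left(4 + 2\right)^{2} = 6^{2} = 36$)
$\frac{492 - 716}{v{\left(-16,-24 \right)} + z{\left(43,31 \right)}} + 31 \left(-37\right) = \frac{492 - 716}{36 + \left(1353 - 1763 - 1023 + 43 \cdot 31\right)} + 31 \left(-37\right) = - \frac{224}{36 + \left(1353 - 1763 - 1023 + 1333\right)} - 1147 = - \frac{224}{36 - 100} - 1147 = - \frac{224}{-64} - 1147 = \left(-224\right) \left(- \frac{1}{64}\right) - 1147 = \frac{7}{2} - 1147 = - \frac{2287}{2}$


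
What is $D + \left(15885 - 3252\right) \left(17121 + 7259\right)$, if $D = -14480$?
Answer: $307978060$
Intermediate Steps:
$D + \left(15885 - 3252\right) \left(17121 + 7259\right) = -14480 + \left(15885 - 3252\right) \left(17121 + 7259\right) = -14480 + 12633 \cdot 24380 = -14480 + 307992540 = 307978060$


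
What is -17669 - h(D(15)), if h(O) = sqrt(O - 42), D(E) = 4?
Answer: -17669 - I*sqrt(38) ≈ -17669.0 - 6.1644*I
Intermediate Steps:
h(O) = sqrt(-42 + O)
-17669 - h(D(15)) = -17669 - sqrt(-42 + 4) = -17669 - sqrt(-38) = -17669 - I*sqrt(38)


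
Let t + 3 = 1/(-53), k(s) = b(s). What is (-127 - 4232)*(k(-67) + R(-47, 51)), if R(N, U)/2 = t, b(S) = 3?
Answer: 701799/53 ≈ 13241.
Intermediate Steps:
k(s) = 3
t = -160/53 (t = -3 + 1/(-53) = -3 - 1/53 = -160/53 ≈ -3.0189)
R(N, U) = -320/53 (R(N, U) = 2*(-160/53) = -320/53)
(-127 - 4232)*(k(-67) + R(-47, 51)) = (-127 - 4232)*(3 - 320/53) = -4359*(-161/53) = 701799/53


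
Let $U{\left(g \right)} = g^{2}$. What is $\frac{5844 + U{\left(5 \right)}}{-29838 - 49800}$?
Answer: $- \frac{5869}{79638} \approx -0.073696$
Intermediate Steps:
$\frac{5844 + U{\left(5 \right)}}{-29838 - 49800} = \frac{5844 + 5^{2}}{-29838 - 49800} = \frac{5844 + 25}{-79638} = 5869 \left(- \frac{1}{79638}\right) = - \frac{5869}{79638}$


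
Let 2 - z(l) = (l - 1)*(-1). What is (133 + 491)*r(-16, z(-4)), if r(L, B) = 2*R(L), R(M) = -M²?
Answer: -319488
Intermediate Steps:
z(l) = 1 + l (z(l) = 2 - (l - 1)*(-1) = 2 - (-1 + l)*(-1) = 2 - (1 - l) = 2 + (-1 + l) = 1 + l)
r(L, B) = -2*L² (r(L, B) = 2*(-L²) = -2*L²)
(133 + 491)*r(-16, z(-4)) = (133 + 491)*(-2*(-16)²) = 624*(-2*256) = 624*(-512) = -319488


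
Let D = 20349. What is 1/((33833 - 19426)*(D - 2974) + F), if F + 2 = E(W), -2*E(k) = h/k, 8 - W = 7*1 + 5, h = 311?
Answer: 8/2002573295 ≈ 3.9949e-9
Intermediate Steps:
W = -4 (W = 8 - (7*1 + 5) = 8 - (7 + 5) = 8 - 1*12 = 8 - 12 = -4)
E(k) = -311/(2*k)
F = 295/8 (F = -2 - 311/2/(-4) = -2 - 311/2*(-¼) = -2 + 311/8 = 295/8 ≈ 36.875)
1/((33833 - 19426)*(D - 2974) + F) = 1/((33833 - 19426)*(20349 - 2974) + 295/8) = 1/(14407*17375 + 295/8) = 1/(250321625 + 295/8) = 1/(2002573295/8) = 8/2002573295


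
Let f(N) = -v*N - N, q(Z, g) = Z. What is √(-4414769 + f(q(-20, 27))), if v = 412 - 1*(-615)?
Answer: I*√4394209 ≈ 2096.2*I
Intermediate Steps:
v = 1027 (v = 412 + 615 = 1027)
f(N) = -1028*N (f(N) = -1027*N - N = -1028*N)
√(-4414769 + f(q(-20, 27))) = √(-4414769 - 1028*(-20)) = √(-4414769 + 20560) = √(-4394209) = I*√4394209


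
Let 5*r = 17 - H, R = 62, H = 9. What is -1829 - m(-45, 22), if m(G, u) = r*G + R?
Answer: -1819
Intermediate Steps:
r = 8/5 (r = (17 - 1*9)/5 = (17 - 9)/5 = (⅕)*8 = 8/5 ≈ 1.6000)
m(G, u) = 62 + 8*G/5 (m(G, u) = 8*G/5 + 62 = 62 + 8*G/5)
-1829 - m(-45, 22) = -1829 - (62 + (8/5)*(-45)) = -1829 - (62 - 72) = -1829 - 1*(-10) = -1829 + 10 = -1819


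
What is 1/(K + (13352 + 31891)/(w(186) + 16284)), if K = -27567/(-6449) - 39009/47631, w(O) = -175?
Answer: 1649412962257/10332231250247 ≈ 0.15964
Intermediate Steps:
K = 353824912/102390773 (K = -27567*(-1/6449) - 39009*1/47631 = 27567/6449 - 13003/15877 = 353824912/102390773 ≈ 3.4556)
1/(K + (13352 + 31891)/(w(186) + 16284)) = 1/(353824912/102390773 + (13352 + 31891)/(-175 + 16284)) = 1/(353824912/102390773 + 45243/16109) = 1/(10332231250247/1649412962257) = 1649412962257/10332231250247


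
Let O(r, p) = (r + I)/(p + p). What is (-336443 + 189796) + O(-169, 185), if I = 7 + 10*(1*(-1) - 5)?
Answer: -733238/5 ≈ -1.4665e+5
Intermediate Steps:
I = -53 (I = 7 + 10*(-1 - 5) = 7 + 10*(-6) = 7 - 60 = -53)
O(r, p) = (-53 + r)/(2*p) (O(r, p) = (r - 53)/(p + p) = (-53 + r)/((2*p)) = (-53 + r)*(1/(2*p)) = (-53 + r)/(2*p))
(-336443 + 189796) + O(-169, 185) = (-336443 + 189796) + (½)*(-53 - 169)/185 = -146647 + (½)*(1/185)*(-222) = -146647 - ⅗ = -733238/5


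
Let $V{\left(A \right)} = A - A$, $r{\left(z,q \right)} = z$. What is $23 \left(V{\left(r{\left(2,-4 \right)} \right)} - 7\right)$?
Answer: $-161$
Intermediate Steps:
$V{\left(A \right)} = 0$
$23 \left(V{\left(r{\left(2,-4 \right)} \right)} - 7\right) = 23 \left(0 - 7\right) = 23 \left(-7\right) = -161$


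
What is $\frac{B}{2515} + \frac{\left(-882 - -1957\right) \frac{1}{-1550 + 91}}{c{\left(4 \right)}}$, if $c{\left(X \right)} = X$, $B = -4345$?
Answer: $- \frac{5612209}{2935508} \approx -1.9118$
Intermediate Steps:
$\frac{B}{2515} + \frac{\left(-882 - -1957\right) \frac{1}{-1550 + 91}}{c{\left(4 \right)}} = - \frac{4345}{2515} + \frac{\left(-882 - -1957\right) \frac{1}{-1550 + 91}}{4} = \left(-4345\right) \frac{1}{2515} + \frac{-882 + 1957}{-1459} \cdot \frac{1}{4} = - \frac{869}{503} + 1075 \left(- \frac{1}{1459}\right) \frac{1}{4} = - \frac{869}{503} - \frac{1075}{5836} = - \frac{5612209}{2935508}$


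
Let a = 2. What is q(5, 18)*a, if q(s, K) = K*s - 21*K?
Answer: -576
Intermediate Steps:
q(s, K) = -21*K + K*s
q(5, 18)*a = (18*(-21 + 5))*2 = (18*(-16))*2 = -288*2 = -576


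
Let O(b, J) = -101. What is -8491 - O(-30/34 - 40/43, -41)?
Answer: -8390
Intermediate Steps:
-8491 - O(-30/34 - 40/43, -41) = -8491 - 1*(-101) = -8491 + 101 = -8390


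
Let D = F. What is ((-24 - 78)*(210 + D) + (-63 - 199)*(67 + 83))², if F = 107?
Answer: 5131429956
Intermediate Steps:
D = 107
((-24 - 78)*(210 + D) + (-63 - 199)*(67 + 83))² = ((-24 - 78)*(210 + 107) + (-63 - 199)*(67 + 83))² = (-102*317 - 262*150)² = (-32334 - 39300)² = (-71634)² = 5131429956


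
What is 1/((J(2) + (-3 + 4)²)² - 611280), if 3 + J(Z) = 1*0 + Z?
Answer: -1/611280 ≈ -1.6359e-6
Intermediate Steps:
J(Z) = -3 + Z (J(Z) = -3 + (1*0 + Z) = -3 + (0 + Z) = -3 + Z)
1/((J(2) + (-3 + 4)²)² - 611280) = 1/(((-3 + 2) + (-3 + 4)²)² - 611280) = 1/((-1 + 1²)² - 611280) = 1/((-1 + 1)² - 611280) = 1/(0² - 611280) = 1/(0 - 611280) = 1/(-611280) = -1/611280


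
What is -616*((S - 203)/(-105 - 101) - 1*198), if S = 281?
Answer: 12586728/103 ≈ 1.2220e+5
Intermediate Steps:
-616*((S - 203)/(-105 - 101) - 1*198) = -616*((281 - 203)/(-105 - 101) - 1*198) = -616*(78/(-206) - 198) = -616*(78*(-1/206) - 198) = -616*(-39/103 - 198) = -616*(-20433/103) = 12586728/103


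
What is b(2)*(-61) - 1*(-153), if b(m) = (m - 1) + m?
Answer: -30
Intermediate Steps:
b(m) = -1 + 2*m (b(m) = (-1 + m) + m = -1 + 2*m)
b(2)*(-61) - 1*(-153) = (-1 + 2*2)*(-61) - 1*(-153) = (-1 + 4)*(-61) + 153 = 3*(-61) + 153 = -183 + 153 = -30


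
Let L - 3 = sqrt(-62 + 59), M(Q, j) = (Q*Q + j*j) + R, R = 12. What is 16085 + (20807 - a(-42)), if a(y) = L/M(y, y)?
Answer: 43532559/1180 - I*sqrt(3)/3540 ≈ 36892.0 - 0.00048928*I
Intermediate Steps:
M(Q, j) = 12 + Q**2 + j**2 (M(Q, j) = (Q*Q + j*j) + 12 = (Q**2 + j**2) + 12 = 12 + Q**2 + j**2)
L = 3 + I*sqrt(3) (L = 3 + sqrt(-62 + 59) = 3 + sqrt(-3) = 3 + I*sqrt(3) ≈ 3.0 + 1.732*I)
a(y) = (3 + I*sqrt(3))/(12 + 2*y**2) (a(y) = (3 + I*sqrt(3))/(12 + y**2 + y**2) = (3 + I*sqrt(3))/(12 + 2*y**2))
16085 + (20807 - a(-42)) = 16085 + (20807 - (3 + I*sqrt(3))/(2*(6 + (-42)**2))) = 16085 + (20807 - (3 + I*sqrt(3))/(2*(6 + 1764))) = 16085 + (20807 - (3 + I*sqrt(3))/(2*1770)) = 16085 + (20807 - (1/1180 + I*sqrt(3)/3540)) = 16085 + (20807 + (-1/1180 - I*sqrt(3)/3540)) = 16085 + (24552259/1180 - I*sqrt(3)/3540) = 43532559/1180 - I*sqrt(3)/3540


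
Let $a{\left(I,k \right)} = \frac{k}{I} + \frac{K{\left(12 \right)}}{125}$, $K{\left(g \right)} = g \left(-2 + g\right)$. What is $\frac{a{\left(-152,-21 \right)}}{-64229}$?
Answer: $- \frac{4173}{244070200} \approx -1.7098 \cdot 10^{-5}$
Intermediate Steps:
$a{\left(I,k \right)} = \frac{24}{25} + \frac{k}{I}$ ($a{\left(I,k \right)} = \frac{k}{I} + \frac{12 \left(-2 + 12\right)}{125} = \frac{k}{I} + 12 \cdot 10 \cdot \frac{1}{125} = \frac{k}{I} + 120 \cdot \frac{1}{125} = \frac{k}{I} + \frac{24}{25} = \frac{24}{25} + \frac{k}{I}$)
$\frac{a{\left(-152,-21 \right)}}{-64229} = \frac{\frac{24}{25} - \frac{21}{-152}}{-64229} = \left(\frac{24}{25} - - \frac{21}{152}\right) \left(- \frac{1}{64229}\right) = \left(\frac{24}{25} + \frac{21}{152}\right) \left(- \frac{1}{64229}\right) = \frac{4173}{3800} \left(- \frac{1}{64229}\right) = - \frac{4173}{244070200}$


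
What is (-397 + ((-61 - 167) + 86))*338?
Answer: -182182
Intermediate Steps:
(-397 + ((-61 - 167) + 86))*338 = (-397 + (-228 + 86))*338 = (-397 - 142)*338 = -539*338 = -182182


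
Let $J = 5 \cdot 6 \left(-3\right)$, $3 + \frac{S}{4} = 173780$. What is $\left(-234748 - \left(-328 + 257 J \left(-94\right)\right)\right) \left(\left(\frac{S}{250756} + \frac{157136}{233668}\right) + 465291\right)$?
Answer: $- \frac{4104217367019122795520}{3662103313} \approx -1.1207 \cdot 10^{12}$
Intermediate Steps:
$S = 695108$ ($S = -12 + 4 \cdot 173780 = -12 + 695120 = 695108$)
$J = -90$ ($J = 30 \left(-3\right) = -90$)
$\left(-234748 - \left(-328 + 257 J \left(-94\right)\right)\right) \left(\left(\frac{S}{250756} + \frac{157136}{233668}\right) + 465291\right) = \left(-234748 + \left(- 257 \left(\left(-90\right) \left(-94\right)\right) + 328\right)\right) \left(\left(\frac{695108}{250756} + \frac{157136}{233668}\right) + 465291\right) = \left(-234748 + \left(\left(-257\right) 8460 + 328\right)\right) \left(\left(695108 \cdot \frac{1}{250756} + 157136 \cdot \frac{1}{233668}\right) + 465291\right) = \left(-234748 + \left(-2174220 + 328\right)\right) \left(\left(\frac{173777}{62689} + \frac{39284}{58417}\right) + 465291\right) = \left(-234748 - 2173892\right) \left(\frac{12614205685}{3662103313} + 465291\right) = \left(-2408640\right) \frac{1703956326814768}{3662103313} = - \frac{4104217367019122795520}{3662103313}$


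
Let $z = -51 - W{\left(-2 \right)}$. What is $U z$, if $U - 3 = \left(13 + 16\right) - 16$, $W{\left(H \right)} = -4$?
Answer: $-752$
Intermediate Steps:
$z = -47$ ($z = -51 - -4 = -51 + 4 = -47$)
$U = 16$ ($U = 3 + \left(\left(13 + 16\right) - 16\right) = 3 + \left(29 - 16\right) = 3 + 13 = 16$)
$U z = 16 \left(-47\right) = -752$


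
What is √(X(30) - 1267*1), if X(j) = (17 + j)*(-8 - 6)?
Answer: 5*I*√77 ≈ 43.875*I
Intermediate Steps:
X(j) = -238 - 14*j (X(j) = (17 + j)*(-14) = -238 - 14*j)
√(X(30) - 1267*1) = √((-238 - 14*30) - 1267*1) = √((-238 - 420) - 1267) = √(-658 - 1267) = √(-1925) = 5*I*√77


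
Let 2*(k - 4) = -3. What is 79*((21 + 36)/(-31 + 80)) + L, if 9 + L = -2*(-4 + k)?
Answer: 4209/49 ≈ 85.898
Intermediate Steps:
k = 5/2 (k = 4 + (½)*(-3) = 4 - 3/2 = 5/2 ≈ 2.5000)
L = -6 (L = -9 - 2*(-4 + 5/2) = -9 - 2*(-3/2) = -9 + 3 = -6)
79*((21 + 36)/(-31 + 80)) + L = 79*((21 + 36)/(-31 + 80)) - 6 = 79*(57/49) - 6 = 4503/49 - 6 = 4209/49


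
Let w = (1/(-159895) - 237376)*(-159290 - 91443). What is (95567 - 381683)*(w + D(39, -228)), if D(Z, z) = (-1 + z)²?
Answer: -24096128562845568816/1415 ≈ -1.7029e+16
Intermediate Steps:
w = 9516630067886893/159895 (w = (-1/159895 - 237376)*(-250733) = -37955235521/159895*(-250733) = 9516630067886893/159895 ≈ 5.9518e+10)
(95567 - 381683)*(w + D(39, -228)) = (95567 - 381683)*(9516630067886893/159895 + (-1 - 228)²) = -286116*(9516630067886893/159895 + (-229)²) = -286116*(9516630067886893/159895 + 52441) = -286116*9516638452940588/159895 = -24096128562845568816/1415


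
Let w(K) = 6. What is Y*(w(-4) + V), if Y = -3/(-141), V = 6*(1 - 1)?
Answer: 6/47 ≈ 0.12766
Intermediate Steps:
V = 0 (V = 6*0 = 0)
Y = 1/47 (Y = -3*(-1/141) = 1/47 ≈ 0.021277)
Y*(w(-4) + V) = (6 + 0)/47 = (1/47)*6 = 6/47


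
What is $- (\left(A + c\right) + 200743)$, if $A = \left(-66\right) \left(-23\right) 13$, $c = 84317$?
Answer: $-304794$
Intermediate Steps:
$A = 19734$ ($A = 1518 \cdot 13 = 19734$)
$- (\left(A + c\right) + 200743) = - (\left(19734 + 84317\right) + 200743) = - (104051 + 200743) = \left(-1\right) 304794 = -304794$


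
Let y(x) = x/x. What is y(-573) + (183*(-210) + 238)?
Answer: -38191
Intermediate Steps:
y(x) = 1
y(-573) + (183*(-210) + 238) = 1 + (183*(-210) + 238) = 1 + (-38430 + 238) = 1 - 38192 = -38191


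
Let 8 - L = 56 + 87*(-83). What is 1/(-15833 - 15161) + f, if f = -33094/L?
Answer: -1025722609/222319962 ≈ -4.6137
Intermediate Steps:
L = 7173 (L = 8 - (56 + 87*(-83)) = 8 - (56 - 7221) = 8 - 1*(-7165) = 8 + 7165 = 7173)
f = -33094/7173 ≈ -4.6137
1/(-15833 - 15161) + f = 1/(-15833 - 15161) - 33094/7173 = 1/(-30994) - 33094/7173 = -1/30994 - 33094/7173 = -1025722609/222319962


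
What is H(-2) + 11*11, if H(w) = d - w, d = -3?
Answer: 120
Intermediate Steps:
H(w) = -3 - w
H(-2) + 11*11 = (-3 - 1*(-2)) + 11*11 = (-3 + 2) + 121 = -1 + 121 = 120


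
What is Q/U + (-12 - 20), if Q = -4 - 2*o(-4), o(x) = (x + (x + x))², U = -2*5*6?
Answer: -407/15 ≈ -27.133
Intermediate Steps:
U = -60 (U = -10*6 = -60)
o(x) = 9*x² (o(x) = (x + 2*x)² = (3*x)² = 9*x²)
Q = -292 (Q = -4 - 18*(-4)² = -4 - 18*16 = -4 - 2*144 = -4 - 288 = -292)
Q/U + (-12 - 20) = -292/(-60) + (-12 - 20) = -292*(-1/60) - 32 = 73/15 - 32 = -407/15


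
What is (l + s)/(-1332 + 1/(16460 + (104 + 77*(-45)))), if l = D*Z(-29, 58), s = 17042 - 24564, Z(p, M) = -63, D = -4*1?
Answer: 95229730/17447867 ≈ 5.4580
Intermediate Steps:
D = -4
s = -7522
l = 252 (l = -4*(-63) = 252)
(l + s)/(-1332 + 1/(16460 + (104 + 77*(-45)))) = (252 - 7522)/(-1332 + 1/(16460 + (104 + 77*(-45)))) = -7270/(-1332 + 1/(16460 + (104 - 3465))) = -7270/(-1332 + 1/(16460 - 3361)) = -7270/(-1332 + 1/13099) = -7270/(-17447867/13099) = -7270*(-13099/17447867) = 95229730/17447867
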